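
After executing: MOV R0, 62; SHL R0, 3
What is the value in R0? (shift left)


Register state trace:
  MOV R0, 62  → R0 = 62
  SHL R0, 3  → R0 = 62 << 3 = 62 * 2^3 = 496
Final: R0 = 496

496


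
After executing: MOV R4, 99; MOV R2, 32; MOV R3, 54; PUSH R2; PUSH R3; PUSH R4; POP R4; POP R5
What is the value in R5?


Stack trace (top is rightmost):
  MOV R4, 99  → R4 = 99
  MOV R2, 32  → R2 = 32
  MOV R3, 54  → R3 = 54
  PUSH R2  → stack: [32]
  PUSH R3  → stack: [32, 54]
  PUSH R4  → stack: [32, 54, 99]
  POP R4  → R4 = 99, stack: [32, 54]
  POP R5  → R5 = 54, stack: [32]
Final: R5 = 54

54


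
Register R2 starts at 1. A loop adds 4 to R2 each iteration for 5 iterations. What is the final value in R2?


Starting value: R2 = 1
  Iter 1: R2 = 1 + 4 = 5
  Iter 2: R2 = 5 + 4 = 9
  Iter 3: R2 = 9 + 4 = 13
  Iter 4: R2 = 13 + 4 = 17
  Iter 5: R2 = 17 + 4 = 21
Final: R2 = 21

21


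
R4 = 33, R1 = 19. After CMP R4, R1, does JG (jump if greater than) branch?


Trace:
  R4 = 33, R1 = 19
  CMP R4, R1  → compares 33 vs 19
  JG checks: is 33 greater than 19?
  33 > 19, so condition is true
Branch taken: Yes

Yes


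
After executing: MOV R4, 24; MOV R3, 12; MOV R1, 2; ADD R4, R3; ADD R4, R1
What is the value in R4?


Register state trace:
  MOV R4, 24  → R4 = 24
  MOV R3, 12  → R3 = 12
  MOV R1, 2  → R1 = 2
  ADD R4, R3  → R4 = 24 + 12 = 36
  ADD R4, R1  → R4 = 36 + 2 = 38
Final: R4 = 38

38


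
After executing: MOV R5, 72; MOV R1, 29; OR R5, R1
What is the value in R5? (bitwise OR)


Register state trace:
  MOV R5, 72  → R5 = 72 (0b01001000)
  MOV R1, 29  → R1 = 29 (0b00011101)
  OR R5, R1   → R5 = 72 OR 29 = 93 (0b01011101)
Final: R5 = 93

93


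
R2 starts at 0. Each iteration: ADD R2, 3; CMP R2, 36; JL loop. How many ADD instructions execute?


Loop trace (R2 starts at 0, target 36, step 3):
  ADD #1: R2 = 0 + 3 = 3  → 3 < 36, loop
  ADD #2: R2 = 3 + 3 = 6  → 6 < 36, loop
  ADD #3: R2 = 6 + 3 = 9  → 9 < 36, loop
  ADD #4: R2 = 9 + 3 = 12  → 12 < 36, loop
  ADD #5: R2 = 12 + 3 = 15  → 15 < 36, loop
  ADD #6: R2 = 15 + 3 = 18  → 18 < 36, loop
  ADD #7: R2 = 18 + 3 = 21  → 21 < 36, loop
  ADD #8: R2 = 21 + 3 = 24  → 24 < 36, loop
  ADD #9: R2 = 24 + 3 = 27  → 27 < 36, loop
  ADD #10: R2 = 27 + 3 = 30  → 30 < 36, loop
  ADD #11: R2 = 30 + 3 = 33  → 33 < 36, loop
  ADD #12: R2 = 33 + 3 = 36  → 36 >= 36, exit
Total ADD instructions: 12

12


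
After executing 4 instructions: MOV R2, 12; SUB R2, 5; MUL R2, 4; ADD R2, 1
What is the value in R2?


Register state trace:
  MOV R2, 12  → R2 = 12
  SUB R2, 5  → R2 = 12 - 5 = 7
  MUL R2, 4  → R2 = 7 * 4 = 28
  ADD R2, 1  → R2 = 28 + 1 = 29
Final: R2 = 29

29


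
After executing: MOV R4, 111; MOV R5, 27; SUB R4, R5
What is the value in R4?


Register state trace:
  MOV R4, 111  → R4 = 111
  MOV R5, 27  → R5 = 27
  SUB R4, R5  → R4 = 111 - 27 = 84
Final: R4 = 84

84


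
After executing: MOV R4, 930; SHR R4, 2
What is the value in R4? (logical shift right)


Register state trace:
  MOV R4, 930  → R4 = 930
  SHR R4, 2  → R4 = 930 >> 2 = 930 // 2^2 = 232
Final: R4 = 232

232


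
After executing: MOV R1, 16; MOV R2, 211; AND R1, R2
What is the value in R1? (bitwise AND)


Register state trace:
  MOV R1, 16  → R1 = 16 (0b00010000)
  MOV R2, 211  → R2 = 211 (0b11010011)
  AND R1, R2  → R1 = 16 AND 211 = 16 (0b00010000)
Final: R1 = 16

16


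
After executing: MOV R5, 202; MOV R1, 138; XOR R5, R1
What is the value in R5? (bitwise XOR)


Register state trace:
  MOV R5, 202  → R5 = 202 (0b11001010)
  MOV R1, 138  → R1 = 138 (0b10001010)
  XOR R5, R1  → R5 = 202 XOR 138 = 64 (0b01000000)
Final: R5 = 64

64


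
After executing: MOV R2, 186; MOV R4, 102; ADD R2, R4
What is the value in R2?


Register state trace:
  MOV R2, 186  → R2 = 186
  MOV R4, 102  → R4 = 102
  ADD R2, R4  → R2 = 186 + 102 = 288
Final: R2 = 288

288


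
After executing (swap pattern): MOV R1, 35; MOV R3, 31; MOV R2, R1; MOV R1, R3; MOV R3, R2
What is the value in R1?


Register state trace (swap pattern):
  MOV R1, 35  → R1 = 35
  MOV R3, 31  → R3 = 31
  MOV R2, R1  → R2 = 35  (save R1)
  MOV R1, R3  → R1 = 31  (R1 gets R3's value)
  MOV R3, R2  → R3 = 35  (R3 gets saved value)
Final: R1 = 31

31


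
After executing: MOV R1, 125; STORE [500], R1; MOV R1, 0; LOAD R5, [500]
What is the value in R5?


Register and memory trace:
  MOV R1, 125  → R1 = 125
  STORE [500], R1  → mem[500] = 125
  MOV R1, 0  → R1 = 0
  LOAD R5, [500]  → R5 = mem[500] = 125
Final: R5 = 125

125


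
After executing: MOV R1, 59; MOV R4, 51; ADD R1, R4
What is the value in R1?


Register state trace:
  MOV R1, 59  → R1 = 59
  MOV R4, 51  → R4 = 51
  ADD R1, R4  → R1 = 59 + 51 = 110
Final: R1 = 110

110


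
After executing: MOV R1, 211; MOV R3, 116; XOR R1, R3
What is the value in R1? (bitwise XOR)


Register state trace:
  MOV R1, 211  → R1 = 211 (0b11010011)
  MOV R3, 116  → R3 = 116 (0b01110100)
  XOR R1, R3  → R1 = 211 XOR 116 = 167 (0b10100111)
Final: R1 = 167

167


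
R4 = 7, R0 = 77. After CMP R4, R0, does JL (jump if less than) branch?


Trace:
  R4 = 7, R0 = 77
  CMP R4, R0  → compares 7 vs 77
  JL checks: is 7 less than 77?
  7 < 77, so condition is true
Branch taken: Yes

Yes


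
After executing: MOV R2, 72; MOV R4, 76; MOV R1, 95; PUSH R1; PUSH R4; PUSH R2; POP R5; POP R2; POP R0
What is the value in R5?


Stack trace (top is rightmost):
  MOV R2, 72  → R2 = 72
  MOV R4, 76  → R4 = 76
  MOV R1, 95  → R1 = 95
  PUSH R1  → stack: [95]
  PUSH R4  → stack: [95, 76]
  PUSH R2  → stack: [95, 76, 72]
  POP R5  → R5 = 72, stack: [95, 76]
  POP R2  → R2 = 76, stack: [95]
  POP R0  → R0 = 95, stack: []
Final: R5 = 72

72


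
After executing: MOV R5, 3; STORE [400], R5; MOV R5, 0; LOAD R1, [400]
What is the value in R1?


Register and memory trace:
  MOV R5, 3  → R5 = 3
  STORE [400], R5  → mem[400] = 3
  MOV R5, 0  → R5 = 0
  LOAD R1, [400]  → R1 = mem[400] = 3
Final: R1 = 3

3


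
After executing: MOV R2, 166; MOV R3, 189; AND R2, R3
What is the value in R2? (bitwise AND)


Register state trace:
  MOV R2, 166  → R2 = 166 (0b10100110)
  MOV R3, 189  → R3 = 189 (0b10111101)
  AND R2, R3  → R2 = 166 AND 189 = 164 (0b10100100)
Final: R2 = 164

164


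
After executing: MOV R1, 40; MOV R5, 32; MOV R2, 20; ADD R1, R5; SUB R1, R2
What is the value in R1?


Register state trace:
  MOV R1, 40  → R1 = 40
  MOV R5, 32  → R5 = 32
  MOV R2, 20  → R2 = 20
  ADD R1, R5  → R1 = 40 + 32 = 72
  SUB R1, R2  → R1 = 72 - 20 = 52
Final: R1 = 52

52


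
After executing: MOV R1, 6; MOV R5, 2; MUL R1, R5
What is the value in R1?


Register state trace:
  MOV R1, 6  → R1 = 6
  MOV R5, 2  → R5 = 2
  MUL R1, R5  → R1 = 6 * 2 = 12
Final: R1 = 12

12


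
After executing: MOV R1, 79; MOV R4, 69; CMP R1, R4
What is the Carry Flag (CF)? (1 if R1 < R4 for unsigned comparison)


Register state trace:
  MOV R1, 79  → R1 = 79
  MOV R4, 69  → R4 = 69
  CMP R1, R4  → unsigned 79 - 69: no borrow
  79 >= 69, so CF = 0
CF = 0

0


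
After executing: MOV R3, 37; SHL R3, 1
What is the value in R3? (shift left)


Register state trace:
  MOV R3, 37  → R3 = 37
  SHL R3, 1  → R3 = 37 << 1 = 37 * 2^1 = 74
Final: R3 = 74

74


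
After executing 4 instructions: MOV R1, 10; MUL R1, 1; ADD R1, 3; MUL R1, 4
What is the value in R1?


Register state trace:
  MOV R1, 10  → R1 = 10
  MUL R1, 1  → R1 = 10 * 1 = 10
  ADD R1, 3  → R1 = 10 + 3 = 13
  MUL R1, 4  → R1 = 13 * 4 = 52
Final: R1 = 52

52


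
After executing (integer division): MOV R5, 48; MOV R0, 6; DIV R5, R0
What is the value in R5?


Register state trace:
  MOV R5, 48  → R5 = 48
  MOV R0, 6  → R0 = 6
  DIV R5, R0  → R5 = 48 // 6 = 8
Final: R5 = 8

8


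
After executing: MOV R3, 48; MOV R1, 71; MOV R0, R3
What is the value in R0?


Register state trace:
  MOV R3, 48  → R3 = 48
  MOV R1, 71  → R1 = 71
  MOV R0, R3  → R0 = 48
Final: R0 = 48

48


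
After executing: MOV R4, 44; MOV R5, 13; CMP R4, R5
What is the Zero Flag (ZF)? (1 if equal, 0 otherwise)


Register state trace:
  MOV R4, 44  → R4 = 44
  MOV R5, 13  → R5 = 13
  CMP R4, R5  → computes 44 - 13 = 31
  Result is nonzero, so values are not equal
ZF = 0

0


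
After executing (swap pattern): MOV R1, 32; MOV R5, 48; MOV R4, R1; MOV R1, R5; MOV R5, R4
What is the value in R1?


Register state trace (swap pattern):
  MOV R1, 32  → R1 = 32
  MOV R5, 48  → R5 = 48
  MOV R4, R1  → R4 = 32  (save R1)
  MOV R1, R5  → R1 = 48  (R1 gets R5's value)
  MOV R5, R4  → R5 = 32  (R5 gets saved value)
Final: R1 = 48

48


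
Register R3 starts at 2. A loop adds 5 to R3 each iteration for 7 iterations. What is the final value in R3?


Starting value: R3 = 2
  Iter 1: R3 = 2 + 5 = 7
  Iter 2: R3 = 7 + 5 = 12
  Iter 3: R3 = 12 + 5 = 17
  Iter 4: R3 = 17 + 5 = 22
  Iter 5: R3 = 22 + 5 = 27
  Iter 6: R3 = 27 + 5 = 32
  Iter 7: R3 = 32 + 5 = 37
Final: R3 = 37

37


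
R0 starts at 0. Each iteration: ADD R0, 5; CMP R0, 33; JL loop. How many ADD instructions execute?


Loop trace (R0 starts at 0, target 33, step 5):
  ADD #1: R0 = 0 + 5 = 5  → 5 < 33, loop
  ADD #2: R0 = 5 + 5 = 10  → 10 < 33, loop
  ADD #3: R0 = 10 + 5 = 15  → 15 < 33, loop
  ADD #4: R0 = 15 + 5 = 20  → 20 < 33, loop
  ADD #5: R0 = 20 + 5 = 25  → 25 < 33, loop
  ADD #6: R0 = 25 + 5 = 30  → 30 < 33, loop
  ADD #7: R0 = 30 + 5 = 35  → 35 >= 33, exit
Total ADD instructions: 7

7


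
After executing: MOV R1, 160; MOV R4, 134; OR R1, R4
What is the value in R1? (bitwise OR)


Register state trace:
  MOV R1, 160  → R1 = 160 (0b10100000)
  MOV R4, 134  → R4 = 134 (0b10000110)
  OR R1, R4   → R1 = 160 OR 134 = 166 (0b10100110)
Final: R1 = 166

166


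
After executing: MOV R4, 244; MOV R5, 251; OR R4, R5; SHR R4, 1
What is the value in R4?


Register state trace:
  MOV R4, 244  → R4 = 244 (0b11110100)
  MOV R5, 251  → R5 = 251 (0b11111011)
  OR R4, R5  → R4 = 244 OR 251 = 255 (0b11111111)
  SHR R4, 1  → R4 = 255 >> 1 = 127
Final: R4 = 127

127


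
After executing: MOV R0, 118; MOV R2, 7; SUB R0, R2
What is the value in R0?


Register state trace:
  MOV R0, 118  → R0 = 118
  MOV R2, 7  → R2 = 7
  SUB R0, R2  → R0 = 118 - 7 = 111
Final: R0 = 111

111


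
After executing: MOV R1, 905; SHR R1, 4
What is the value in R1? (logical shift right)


Register state trace:
  MOV R1, 905  → R1 = 905
  SHR R1, 4  → R1 = 905 >> 4 = 905 // 2^4 = 56
Final: R1 = 56

56


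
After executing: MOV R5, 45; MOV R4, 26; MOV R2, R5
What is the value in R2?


Register state trace:
  MOV R5, 45  → R5 = 45
  MOV R4, 26  → R4 = 26
  MOV R2, R5  → R2 = 45
Final: R2 = 45

45


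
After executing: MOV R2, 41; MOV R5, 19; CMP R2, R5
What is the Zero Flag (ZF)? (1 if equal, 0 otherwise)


Register state trace:
  MOV R2, 41  → R2 = 41
  MOV R5, 19  → R5 = 19
  CMP R2, R5  → computes 41 - 19 = 22
  Result is nonzero, so values are not equal
ZF = 0

0


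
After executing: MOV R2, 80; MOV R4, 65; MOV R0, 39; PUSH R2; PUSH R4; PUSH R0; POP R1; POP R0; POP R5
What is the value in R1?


Stack trace (top is rightmost):
  MOV R2, 80  → R2 = 80
  MOV R4, 65  → R4 = 65
  MOV R0, 39  → R0 = 39
  PUSH R2  → stack: [80]
  PUSH R4  → stack: [80, 65]
  PUSH R0  → stack: [80, 65, 39]
  POP R1  → R1 = 39, stack: [80, 65]
  POP R0  → R0 = 65, stack: [80]
  POP R5  → R5 = 80, stack: []
Final: R1 = 39

39


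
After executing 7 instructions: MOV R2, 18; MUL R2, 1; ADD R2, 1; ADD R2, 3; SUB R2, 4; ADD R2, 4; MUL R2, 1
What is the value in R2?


Register state trace:
  MOV R2, 18  → R2 = 18
  MUL R2, 1  → R2 = 18 * 1 = 18
  ADD R2, 1  → R2 = 18 + 1 = 19
  ADD R2, 3  → R2 = 19 + 3 = 22
  SUB R2, 4  → R2 = 22 - 4 = 18
  ADD R2, 4  → R2 = 18 + 4 = 22
  MUL R2, 1  → R2 = 22 * 1 = 22
Final: R2 = 22

22


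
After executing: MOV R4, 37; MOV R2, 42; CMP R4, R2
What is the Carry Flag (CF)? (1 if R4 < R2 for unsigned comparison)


Register state trace:
  MOV R4, 37  → R4 = 37
  MOV R2, 42  → R2 = 42
  CMP R4, R2  → unsigned 37 - 42: borrow occurs
  37 < 42, so CF = 1
CF = 1

1


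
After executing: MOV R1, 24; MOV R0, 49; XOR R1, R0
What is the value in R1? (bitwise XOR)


Register state trace:
  MOV R1, 24  → R1 = 24 (0b00011000)
  MOV R0, 49  → R0 = 49 (0b00110001)
  XOR R1, R0  → R1 = 24 XOR 49 = 41 (0b00101001)
Final: R1 = 41

41


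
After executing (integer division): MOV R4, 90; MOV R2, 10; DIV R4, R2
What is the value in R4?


Register state trace:
  MOV R4, 90  → R4 = 90
  MOV R2, 10  → R2 = 10
  DIV R4, R2  → R4 = 90 // 10 = 9
Final: R4 = 9

9


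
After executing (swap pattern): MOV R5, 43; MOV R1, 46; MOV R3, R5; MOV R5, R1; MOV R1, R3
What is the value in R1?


Register state trace (swap pattern):
  MOV R5, 43  → R5 = 43
  MOV R1, 46  → R1 = 46
  MOV R3, R5  → R3 = 43  (save R5)
  MOV R5, R1  → R5 = 46  (R5 gets R1's value)
  MOV R1, R3  → R1 = 43  (R1 gets saved value)
Final: R1 = 43

43


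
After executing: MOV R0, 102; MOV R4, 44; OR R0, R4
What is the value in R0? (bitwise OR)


Register state trace:
  MOV R0, 102  → R0 = 102 (0b01100110)
  MOV R4, 44  → R4 = 44 (0b00101100)
  OR R0, R4   → R0 = 102 OR 44 = 110 (0b01101110)
Final: R0 = 110

110


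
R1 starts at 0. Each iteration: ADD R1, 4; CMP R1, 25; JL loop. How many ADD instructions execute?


Loop trace (R1 starts at 0, target 25, step 4):
  ADD #1: R1 = 0 + 4 = 4  → 4 < 25, loop
  ADD #2: R1 = 4 + 4 = 8  → 8 < 25, loop
  ADD #3: R1 = 8 + 4 = 12  → 12 < 25, loop
  ADD #4: R1 = 12 + 4 = 16  → 16 < 25, loop
  ADD #5: R1 = 16 + 4 = 20  → 20 < 25, loop
  ADD #6: R1 = 20 + 4 = 24  → 24 < 25, loop
  ADD #7: R1 = 24 + 4 = 28  → 28 >= 25, exit
Total ADD instructions: 7

7


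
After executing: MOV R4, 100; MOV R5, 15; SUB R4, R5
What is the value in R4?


Register state trace:
  MOV R4, 100  → R4 = 100
  MOV R5, 15  → R5 = 15
  SUB R4, R5  → R4 = 100 - 15 = 85
Final: R4 = 85

85


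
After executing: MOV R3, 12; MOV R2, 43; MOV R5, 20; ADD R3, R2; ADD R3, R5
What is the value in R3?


Register state trace:
  MOV R3, 12  → R3 = 12
  MOV R2, 43  → R2 = 43
  MOV R5, 20  → R5 = 20
  ADD R3, R2  → R3 = 12 + 43 = 55
  ADD R3, R5  → R3 = 55 + 20 = 75
Final: R3 = 75

75


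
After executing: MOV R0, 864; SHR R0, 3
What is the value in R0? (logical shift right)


Register state trace:
  MOV R0, 864  → R0 = 864
  SHR R0, 3  → R0 = 864 >> 3 = 864 // 2^3 = 108
Final: R0 = 108

108


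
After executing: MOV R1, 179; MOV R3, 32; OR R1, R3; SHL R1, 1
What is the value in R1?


Register state trace:
  MOV R1, 179  → R1 = 179 (0b10110011)
  MOV R3, 32  → R3 = 32 (0b00100000)
  OR R1, R3  → R1 = 179 OR 32 = 179 (0b10110011)
  SHL R1, 1  → R1 = 179 << 1 = 358
Final: R1 = 358

358


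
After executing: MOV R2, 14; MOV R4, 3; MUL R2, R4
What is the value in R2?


Register state trace:
  MOV R2, 14  → R2 = 14
  MOV R4, 3  → R4 = 3
  MUL R2, R4  → R2 = 14 * 3 = 42
Final: R2 = 42

42


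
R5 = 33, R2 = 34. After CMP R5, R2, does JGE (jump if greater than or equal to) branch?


Trace:
  R5 = 33, R2 = 34
  CMP R5, R2  → compares 33 vs 34
  JGE checks: is 33 greater than or equal to 34?
  33 < 34, so condition is false
Branch taken: No

No


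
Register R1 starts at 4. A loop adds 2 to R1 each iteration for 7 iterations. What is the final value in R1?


Starting value: R1 = 4
  Iter 1: R1 = 4 + 2 = 6
  Iter 2: R1 = 6 + 2 = 8
  Iter 3: R1 = 8 + 2 = 10
  Iter 4: R1 = 10 + 2 = 12
  Iter 5: R1 = 12 + 2 = 14
  Iter 6: R1 = 14 + 2 = 16
  Iter 7: R1 = 16 + 2 = 18
Final: R1 = 18

18


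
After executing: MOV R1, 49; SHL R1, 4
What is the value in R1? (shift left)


Register state trace:
  MOV R1, 49  → R1 = 49
  SHL R1, 4  → R1 = 49 << 4 = 49 * 2^4 = 784
Final: R1 = 784

784


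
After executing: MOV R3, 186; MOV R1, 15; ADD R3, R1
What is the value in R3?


Register state trace:
  MOV R3, 186  → R3 = 186
  MOV R1, 15  → R1 = 15
  ADD R3, R1  → R3 = 186 + 15 = 201
Final: R3 = 201

201


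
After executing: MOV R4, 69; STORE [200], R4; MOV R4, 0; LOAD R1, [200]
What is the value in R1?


Register and memory trace:
  MOV R4, 69  → R4 = 69
  STORE [200], R4  → mem[200] = 69
  MOV R4, 0  → R4 = 0
  LOAD R1, [200]  → R1 = mem[200] = 69
Final: R1 = 69

69


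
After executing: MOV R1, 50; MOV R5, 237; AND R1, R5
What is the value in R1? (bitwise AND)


Register state trace:
  MOV R1, 50  → R1 = 50 (0b00110010)
  MOV R5, 237  → R5 = 237 (0b11101101)
  AND R1, R5  → R1 = 50 AND 237 = 32 (0b00100000)
Final: R1 = 32

32


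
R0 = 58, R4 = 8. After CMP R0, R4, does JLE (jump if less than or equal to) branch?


Trace:
  R0 = 58, R4 = 8
  CMP R0, R4  → compares 58 vs 8
  JLE checks: is 58 less than or equal to 8?
  58 > 8, so condition is false
Branch taken: No

No


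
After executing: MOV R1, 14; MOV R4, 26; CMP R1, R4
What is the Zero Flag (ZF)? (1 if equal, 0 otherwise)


Register state trace:
  MOV R1, 14  → R1 = 14
  MOV R4, 26  → R4 = 26
  CMP R1, R4  → computes 14 - 26 = -12
  Result is nonzero, so values are not equal
ZF = 0

0


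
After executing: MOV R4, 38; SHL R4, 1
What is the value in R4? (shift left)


Register state trace:
  MOV R4, 38  → R4 = 38
  SHL R4, 1  → R4 = 38 << 1 = 38 * 2^1 = 76
Final: R4 = 76

76


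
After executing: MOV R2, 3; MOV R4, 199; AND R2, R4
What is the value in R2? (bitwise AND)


Register state trace:
  MOV R2, 3  → R2 = 3 (0b00000011)
  MOV R4, 199  → R4 = 199 (0b11000111)
  AND R2, R4  → R2 = 3 AND 199 = 3 (0b00000011)
Final: R2 = 3

3


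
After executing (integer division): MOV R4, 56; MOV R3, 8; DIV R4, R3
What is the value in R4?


Register state trace:
  MOV R4, 56  → R4 = 56
  MOV R3, 8  → R3 = 8
  DIV R4, R3  → R4 = 56 // 8 = 7
Final: R4 = 7

7


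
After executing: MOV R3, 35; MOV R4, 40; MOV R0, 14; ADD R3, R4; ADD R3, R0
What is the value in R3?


Register state trace:
  MOV R3, 35  → R3 = 35
  MOV R4, 40  → R4 = 40
  MOV R0, 14  → R0 = 14
  ADD R3, R4  → R3 = 35 + 40 = 75
  ADD R3, R0  → R3 = 75 + 14 = 89
Final: R3 = 89

89


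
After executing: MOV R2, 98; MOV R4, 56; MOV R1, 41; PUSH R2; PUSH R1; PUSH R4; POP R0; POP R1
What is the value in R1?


Stack trace (top is rightmost):
  MOV R2, 98  → R2 = 98
  MOV R4, 56  → R4 = 56
  MOV R1, 41  → R1 = 41
  PUSH R2  → stack: [98]
  PUSH R1  → stack: [98, 41]
  PUSH R4  → stack: [98, 41, 56]
  POP R0  → R0 = 56, stack: [98, 41]
  POP R1  → R1 = 41, stack: [98]
Final: R1 = 41

41


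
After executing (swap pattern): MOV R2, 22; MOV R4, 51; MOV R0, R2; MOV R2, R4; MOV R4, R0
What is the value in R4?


Register state trace (swap pattern):
  MOV R2, 22  → R2 = 22
  MOV R4, 51  → R4 = 51
  MOV R0, R2  → R0 = 22  (save R2)
  MOV R2, R4  → R2 = 51  (R2 gets R4's value)
  MOV R4, R0  → R4 = 22  (R4 gets saved value)
Final: R4 = 22

22


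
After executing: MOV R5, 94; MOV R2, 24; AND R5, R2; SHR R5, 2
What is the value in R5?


Register state trace:
  MOV R5, 94  → R5 = 94 (0b01011110)
  MOV R2, 24  → R2 = 24 (0b00011000)
  AND R5, R2  → R5 = 94 AND 24 = 24 (0b00011000)
  SHR R5, 2  → R5 = 24 >> 2 = 6
Final: R5 = 6

6


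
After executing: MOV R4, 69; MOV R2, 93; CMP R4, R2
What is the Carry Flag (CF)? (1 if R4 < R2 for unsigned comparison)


Register state trace:
  MOV R4, 69  → R4 = 69
  MOV R2, 93  → R2 = 93
  CMP R4, R2  → unsigned 69 - 93: borrow occurs
  69 < 93, so CF = 1
CF = 1

1


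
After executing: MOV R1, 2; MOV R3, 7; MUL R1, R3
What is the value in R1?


Register state trace:
  MOV R1, 2  → R1 = 2
  MOV R3, 7  → R3 = 7
  MUL R1, R3  → R1 = 2 * 7 = 14
Final: R1 = 14

14


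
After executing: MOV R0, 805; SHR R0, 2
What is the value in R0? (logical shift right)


Register state trace:
  MOV R0, 805  → R0 = 805
  SHR R0, 2  → R0 = 805 >> 2 = 805 // 2^2 = 201
Final: R0 = 201

201


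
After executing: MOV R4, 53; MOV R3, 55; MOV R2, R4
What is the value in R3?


Register state trace:
  MOV R4, 53  → R4 = 53
  MOV R3, 55  → R3 = 55
  MOV R2, R4  → R2 = 53
Final: R3 = 55

55


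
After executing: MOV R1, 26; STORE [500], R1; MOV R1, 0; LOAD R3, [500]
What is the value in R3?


Register and memory trace:
  MOV R1, 26  → R1 = 26
  STORE [500], R1  → mem[500] = 26
  MOV R1, 0  → R1 = 0
  LOAD R3, [500]  → R3 = mem[500] = 26
Final: R3 = 26

26


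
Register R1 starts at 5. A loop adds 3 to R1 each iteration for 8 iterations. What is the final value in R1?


Starting value: R1 = 5
  Iter 1: R1 = 5 + 3 = 8
  Iter 2: R1 = 8 + 3 = 11
  Iter 3: R1 = 11 + 3 = 14
  Iter 4: R1 = 14 + 3 = 17
  Iter 5: R1 = 17 + 3 = 20
  Iter 6: R1 = 20 + 3 = 23
  Iter 7: R1 = 23 + 3 = 26
  Iter 8: R1 = 26 + 3 = 29
Final: R1 = 29

29


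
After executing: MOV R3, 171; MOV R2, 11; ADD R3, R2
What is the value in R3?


Register state trace:
  MOV R3, 171  → R3 = 171
  MOV R2, 11  → R2 = 11
  ADD R3, R2  → R3 = 171 + 11 = 182
Final: R3 = 182

182


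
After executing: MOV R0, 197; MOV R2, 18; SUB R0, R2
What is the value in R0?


Register state trace:
  MOV R0, 197  → R0 = 197
  MOV R2, 18  → R2 = 18
  SUB R0, R2  → R0 = 197 - 18 = 179
Final: R0 = 179

179


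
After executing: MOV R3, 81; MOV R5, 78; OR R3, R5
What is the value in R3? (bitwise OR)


Register state trace:
  MOV R3, 81  → R3 = 81 (0b01010001)
  MOV R5, 78  → R5 = 78 (0b01001110)
  OR R3, R5   → R3 = 81 OR 78 = 95 (0b01011111)
Final: R3 = 95

95


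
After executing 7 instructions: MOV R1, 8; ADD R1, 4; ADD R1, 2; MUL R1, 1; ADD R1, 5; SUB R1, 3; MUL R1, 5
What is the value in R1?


Register state trace:
  MOV R1, 8  → R1 = 8
  ADD R1, 4  → R1 = 8 + 4 = 12
  ADD R1, 2  → R1 = 12 + 2 = 14
  MUL R1, 1  → R1 = 14 * 1 = 14
  ADD R1, 5  → R1 = 14 + 5 = 19
  SUB R1, 3  → R1 = 19 - 3 = 16
  MUL R1, 5  → R1 = 16 * 5 = 80
Final: R1 = 80

80


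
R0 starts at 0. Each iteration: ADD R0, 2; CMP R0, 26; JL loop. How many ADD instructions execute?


Loop trace (R0 starts at 0, target 26, step 2):
  ADD #1: R0 = 0 + 2 = 2  → 2 < 26, loop
  ADD #2: R0 = 2 + 2 = 4  → 4 < 26, loop
  ADD #3: R0 = 4 + 2 = 6  → 6 < 26, loop
  ADD #4: R0 = 6 + 2 = 8  → 8 < 26, loop
  ADD #5: R0 = 8 + 2 = 10  → 10 < 26, loop
  ADD #6: R0 = 10 + 2 = 12  → 12 < 26, loop
  ADD #7: R0 = 12 + 2 = 14  → 14 < 26, loop
  ADD #8: R0 = 14 + 2 = 16  → 16 < 26, loop
  ADD #9: R0 = 16 + 2 = 18  → 18 < 26, loop
  ADD #10: R0 = 18 + 2 = 20  → 20 < 26, loop
  ADD #11: R0 = 20 + 2 = 22  → 22 < 26, loop
  ADD #12: R0 = 22 + 2 = 24  → 24 < 26, loop
  ADD #13: R0 = 24 + 2 = 26  → 26 >= 26, exit
Total ADD instructions: 13

13


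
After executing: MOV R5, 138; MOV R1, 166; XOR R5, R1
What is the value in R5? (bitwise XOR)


Register state trace:
  MOV R5, 138  → R5 = 138 (0b10001010)
  MOV R1, 166  → R1 = 166 (0b10100110)
  XOR R5, R1  → R5 = 138 XOR 166 = 44 (0b00101100)
Final: R5 = 44

44


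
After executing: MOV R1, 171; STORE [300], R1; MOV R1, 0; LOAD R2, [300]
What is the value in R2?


Register and memory trace:
  MOV R1, 171  → R1 = 171
  STORE [300], R1  → mem[300] = 171
  MOV R1, 0  → R1 = 0
  LOAD R2, [300]  → R2 = mem[300] = 171
Final: R2 = 171

171


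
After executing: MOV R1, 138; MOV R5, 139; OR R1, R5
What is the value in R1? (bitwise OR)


Register state trace:
  MOV R1, 138  → R1 = 138 (0b10001010)
  MOV R5, 139  → R5 = 139 (0b10001011)
  OR R1, R5   → R1 = 138 OR 139 = 139 (0b10001011)
Final: R1 = 139

139


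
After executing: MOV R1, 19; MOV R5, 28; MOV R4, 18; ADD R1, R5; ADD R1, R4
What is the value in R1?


Register state trace:
  MOV R1, 19  → R1 = 19
  MOV R5, 28  → R5 = 28
  MOV R4, 18  → R4 = 18
  ADD R1, R5  → R1 = 19 + 28 = 47
  ADD R1, R4  → R1 = 47 + 18 = 65
Final: R1 = 65

65


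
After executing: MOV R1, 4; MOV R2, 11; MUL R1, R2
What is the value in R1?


Register state trace:
  MOV R1, 4  → R1 = 4
  MOV R2, 11  → R2 = 11
  MUL R1, R2  → R1 = 4 * 11 = 44
Final: R1 = 44

44


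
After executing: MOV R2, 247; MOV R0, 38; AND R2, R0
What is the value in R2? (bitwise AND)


Register state trace:
  MOV R2, 247  → R2 = 247 (0b11110111)
  MOV R0, 38  → R0 = 38 (0b00100110)
  AND R2, R0  → R2 = 247 AND 38 = 38 (0b00100110)
Final: R2 = 38

38


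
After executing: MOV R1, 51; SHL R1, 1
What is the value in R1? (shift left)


Register state trace:
  MOV R1, 51  → R1 = 51
  SHL R1, 1  → R1 = 51 << 1 = 51 * 2^1 = 102
Final: R1 = 102

102


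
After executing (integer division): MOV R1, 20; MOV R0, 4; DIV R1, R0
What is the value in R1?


Register state trace:
  MOV R1, 20  → R1 = 20
  MOV R0, 4  → R0 = 4
  DIV R1, R0  → R1 = 20 // 4 = 5
Final: R1 = 5

5


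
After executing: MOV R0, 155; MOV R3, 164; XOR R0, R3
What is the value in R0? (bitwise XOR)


Register state trace:
  MOV R0, 155  → R0 = 155 (0b10011011)
  MOV R3, 164  → R3 = 164 (0b10100100)
  XOR R0, R3  → R0 = 155 XOR 164 = 63 (0b00111111)
Final: R0 = 63

63


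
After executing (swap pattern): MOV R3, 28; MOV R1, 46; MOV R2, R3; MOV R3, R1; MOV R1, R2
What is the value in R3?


Register state trace (swap pattern):
  MOV R3, 28  → R3 = 28
  MOV R1, 46  → R1 = 46
  MOV R2, R3  → R2 = 28  (save R3)
  MOV R3, R1  → R3 = 46  (R3 gets R1's value)
  MOV R1, R2  → R1 = 28  (R1 gets saved value)
Final: R3 = 46

46


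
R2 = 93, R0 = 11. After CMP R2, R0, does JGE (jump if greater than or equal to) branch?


Trace:
  R2 = 93, R0 = 11
  CMP R2, R0  → compares 93 vs 11
  JGE checks: is 93 greater than or equal to 11?
  93 > 11, so condition is true
Branch taken: Yes

Yes


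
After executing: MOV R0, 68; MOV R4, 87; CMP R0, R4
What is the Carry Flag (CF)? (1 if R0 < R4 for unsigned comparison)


Register state trace:
  MOV R0, 68  → R0 = 68
  MOV R4, 87  → R4 = 87
  CMP R0, R4  → unsigned 68 - 87: borrow occurs
  68 < 87, so CF = 1
CF = 1

1


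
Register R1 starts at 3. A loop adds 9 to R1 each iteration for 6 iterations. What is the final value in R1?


Starting value: R1 = 3
  Iter 1: R1 = 3 + 9 = 12
  Iter 2: R1 = 12 + 9 = 21
  Iter 3: R1 = 21 + 9 = 30
  Iter 4: R1 = 30 + 9 = 39
  Iter 5: R1 = 39 + 9 = 48
  Iter 6: R1 = 48 + 9 = 57
Final: R1 = 57

57


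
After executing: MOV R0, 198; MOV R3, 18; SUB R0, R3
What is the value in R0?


Register state trace:
  MOV R0, 198  → R0 = 198
  MOV R3, 18  → R3 = 18
  SUB R0, R3  → R0 = 198 - 18 = 180
Final: R0 = 180

180


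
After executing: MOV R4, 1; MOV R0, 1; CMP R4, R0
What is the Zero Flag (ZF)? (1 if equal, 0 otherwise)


Register state trace:
  MOV R4, 1  → R4 = 1
  MOV R0, 1  → R0 = 1
  CMP R4, R0  → computes 1 - 1 = 0
  Result is zero, so values are equal
ZF = 1

1


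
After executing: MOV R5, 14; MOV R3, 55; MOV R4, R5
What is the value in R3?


Register state trace:
  MOV R5, 14  → R5 = 14
  MOV R3, 55  → R3 = 55
  MOV R4, R5  → R4 = 14
Final: R3 = 55

55


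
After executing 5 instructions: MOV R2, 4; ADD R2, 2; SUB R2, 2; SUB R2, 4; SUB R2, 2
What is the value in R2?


Register state trace:
  MOV R2, 4  → R2 = 4
  ADD R2, 2  → R2 = 4 + 2 = 6
  SUB R2, 2  → R2 = 6 - 2 = 4
  SUB R2, 4  → R2 = 4 - 4 = 0
  SUB R2, 2  → R2 = 0 - 2 = -2
Final: R2 = -2

-2


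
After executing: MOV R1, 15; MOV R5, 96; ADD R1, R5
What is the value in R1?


Register state trace:
  MOV R1, 15  → R1 = 15
  MOV R5, 96  → R5 = 96
  ADD R1, R5  → R1 = 15 + 96 = 111
Final: R1 = 111

111


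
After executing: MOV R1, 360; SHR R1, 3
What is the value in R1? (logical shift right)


Register state trace:
  MOV R1, 360  → R1 = 360
  SHR R1, 3  → R1 = 360 >> 3 = 360 // 2^3 = 45
Final: R1 = 45

45


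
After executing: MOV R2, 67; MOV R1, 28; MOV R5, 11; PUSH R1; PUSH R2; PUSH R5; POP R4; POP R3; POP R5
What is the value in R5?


Stack trace (top is rightmost):
  MOV R2, 67  → R2 = 67
  MOV R1, 28  → R1 = 28
  MOV R5, 11  → R5 = 11
  PUSH R1  → stack: [28]
  PUSH R2  → stack: [28, 67]
  PUSH R5  → stack: [28, 67, 11]
  POP R4  → R4 = 11, stack: [28, 67]
  POP R3  → R3 = 67, stack: [28]
  POP R5  → R5 = 28, stack: []
Final: R5 = 28

28


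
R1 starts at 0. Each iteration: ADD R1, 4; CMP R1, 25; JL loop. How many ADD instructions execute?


Loop trace (R1 starts at 0, target 25, step 4):
  ADD #1: R1 = 0 + 4 = 4  → 4 < 25, loop
  ADD #2: R1 = 4 + 4 = 8  → 8 < 25, loop
  ADD #3: R1 = 8 + 4 = 12  → 12 < 25, loop
  ADD #4: R1 = 12 + 4 = 16  → 16 < 25, loop
  ADD #5: R1 = 16 + 4 = 20  → 20 < 25, loop
  ADD #6: R1 = 20 + 4 = 24  → 24 < 25, loop
  ADD #7: R1 = 24 + 4 = 28  → 28 >= 25, exit
Total ADD instructions: 7

7


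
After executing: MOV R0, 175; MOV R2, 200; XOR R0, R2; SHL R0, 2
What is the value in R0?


Register state trace:
  MOV R0, 175  → R0 = 175 (0b10101111)
  MOV R2, 200  → R2 = 200 (0b11001000)
  XOR R0, R2  → R0 = 175 XOR 200 = 103 (0b01100111)
  SHL R0, 2  → R0 = 103 << 2 = 412
Final: R0 = 412

412


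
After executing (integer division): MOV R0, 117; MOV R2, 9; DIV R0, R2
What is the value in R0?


Register state trace:
  MOV R0, 117  → R0 = 117
  MOV R2, 9  → R2 = 9
  DIV R0, R2  → R0 = 117 // 9 = 13
Final: R0 = 13

13


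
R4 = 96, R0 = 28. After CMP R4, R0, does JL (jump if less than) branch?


Trace:
  R4 = 96, R0 = 28
  CMP R4, R0  → compares 96 vs 28
  JL checks: is 96 less than 28?
  96 > 28, so condition is false
Branch taken: No

No


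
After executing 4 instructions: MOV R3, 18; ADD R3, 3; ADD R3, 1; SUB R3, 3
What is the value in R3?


Register state trace:
  MOV R3, 18  → R3 = 18
  ADD R3, 3  → R3 = 18 + 3 = 21
  ADD R3, 1  → R3 = 21 + 1 = 22
  SUB R3, 3  → R3 = 22 - 3 = 19
Final: R3 = 19

19


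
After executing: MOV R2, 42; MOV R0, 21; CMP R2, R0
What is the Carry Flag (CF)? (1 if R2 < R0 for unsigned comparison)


Register state trace:
  MOV R2, 42  → R2 = 42
  MOV R0, 21  → R0 = 21
  CMP R2, R0  → unsigned 42 - 21: no borrow
  42 >= 21, so CF = 0
CF = 0

0


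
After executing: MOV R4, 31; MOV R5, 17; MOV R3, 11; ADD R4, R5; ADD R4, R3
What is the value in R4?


Register state trace:
  MOV R4, 31  → R4 = 31
  MOV R5, 17  → R5 = 17
  MOV R3, 11  → R3 = 11
  ADD R4, R5  → R4 = 31 + 17 = 48
  ADD R4, R3  → R4 = 48 + 11 = 59
Final: R4 = 59

59


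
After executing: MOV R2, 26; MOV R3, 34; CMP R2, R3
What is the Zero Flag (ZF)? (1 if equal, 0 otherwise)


Register state trace:
  MOV R2, 26  → R2 = 26
  MOV R3, 34  → R3 = 34
  CMP R2, R3  → computes 26 - 34 = -8
  Result is nonzero, so values are not equal
ZF = 0

0


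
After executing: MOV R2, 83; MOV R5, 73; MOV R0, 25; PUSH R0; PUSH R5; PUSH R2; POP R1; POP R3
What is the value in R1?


Stack trace (top is rightmost):
  MOV R2, 83  → R2 = 83
  MOV R5, 73  → R5 = 73
  MOV R0, 25  → R0 = 25
  PUSH R0  → stack: [25]
  PUSH R5  → stack: [25, 73]
  PUSH R2  → stack: [25, 73, 83]
  POP R1  → R1 = 83, stack: [25, 73]
  POP R3  → R3 = 73, stack: [25]
Final: R1 = 83

83


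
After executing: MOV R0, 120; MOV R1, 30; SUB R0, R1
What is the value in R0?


Register state trace:
  MOV R0, 120  → R0 = 120
  MOV R1, 30  → R1 = 30
  SUB R0, R1  → R0 = 120 - 30 = 90
Final: R0 = 90

90


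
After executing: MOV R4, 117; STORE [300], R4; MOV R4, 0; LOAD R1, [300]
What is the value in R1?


Register and memory trace:
  MOV R4, 117  → R4 = 117
  STORE [300], R4  → mem[300] = 117
  MOV R4, 0  → R4 = 0
  LOAD R1, [300]  → R1 = mem[300] = 117
Final: R1 = 117

117


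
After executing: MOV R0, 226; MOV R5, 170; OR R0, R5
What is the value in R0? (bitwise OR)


Register state trace:
  MOV R0, 226  → R0 = 226 (0b11100010)
  MOV R5, 170  → R5 = 170 (0b10101010)
  OR R0, R5   → R0 = 226 OR 170 = 234 (0b11101010)
Final: R0 = 234

234


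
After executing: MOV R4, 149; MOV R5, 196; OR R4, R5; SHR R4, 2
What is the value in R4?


Register state trace:
  MOV R4, 149  → R4 = 149 (0b10010101)
  MOV R5, 196  → R5 = 196 (0b11000100)
  OR R4, R5  → R4 = 149 OR 196 = 213 (0b11010101)
  SHR R4, 2  → R4 = 213 >> 2 = 53
Final: R4 = 53

53


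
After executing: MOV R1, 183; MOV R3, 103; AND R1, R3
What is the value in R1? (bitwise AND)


Register state trace:
  MOV R1, 183  → R1 = 183 (0b10110111)
  MOV R3, 103  → R3 = 103 (0b01100111)
  AND R1, R3  → R1 = 183 AND 103 = 39 (0b00100111)
Final: R1 = 39

39


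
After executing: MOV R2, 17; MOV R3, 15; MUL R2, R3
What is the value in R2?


Register state trace:
  MOV R2, 17  → R2 = 17
  MOV R3, 15  → R3 = 15
  MUL R2, R3  → R2 = 17 * 15 = 255
Final: R2 = 255

255


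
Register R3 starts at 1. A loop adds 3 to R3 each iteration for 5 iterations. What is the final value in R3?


Starting value: R3 = 1
  Iter 1: R3 = 1 + 3 = 4
  Iter 2: R3 = 4 + 3 = 7
  Iter 3: R3 = 7 + 3 = 10
  Iter 4: R3 = 10 + 3 = 13
  Iter 5: R3 = 13 + 3 = 16
Final: R3 = 16

16


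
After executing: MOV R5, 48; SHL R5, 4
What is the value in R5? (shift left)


Register state trace:
  MOV R5, 48  → R5 = 48
  SHL R5, 4  → R5 = 48 << 4 = 48 * 2^4 = 768
Final: R5 = 768

768


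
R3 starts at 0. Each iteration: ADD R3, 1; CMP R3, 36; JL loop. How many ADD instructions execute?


Loop trace (R3 starts at 0, target 36, step 1):
  ADD #1: R3 = 0 + 1 = 1  → 1 < 36, loop
  ADD #2: R3 = 1 + 1 = 2  → 2 < 36, loop
  ADD #3: R3 = 2 + 1 = 3  → 3 < 36, loop
  ADD #4: R3 = 3 + 1 = 4  → 4 < 36, loop
  ADD #5: R3 = 4 + 1 = 5  → 5 < 36, loop
  ADD #6: R3 = 5 + 1 = 6  → 6 < 36, loop
  ADD #7: R3 = 6 + 1 = 7  → 7 < 36, loop
  ADD #8: R3 = 7 + 1 = 8  → 8 < 36, loop
  ADD #9: R3 = 8 + 1 = 9  → 9 < 36, loop
  ADD #10: R3 = 9 + 1 = 10  → 10 < 36, loop
  ADD #11: R3 = 10 + 1 = 11  → 11 < 36, loop
  ADD #12: R3 = 11 + 1 = 12  → 12 < 36, loop
  ADD #13: R3 = 12 + 1 = 13  → 13 < 36, loop
  ADD #14: R3 = 13 + 1 = 14  → 14 < 36, loop
  ADD #15: R3 = 14 + 1 = 15  → 15 < 36, loop
  ADD #16: R3 = 15 + 1 = 16  → 16 < 36, loop
  ADD #17: R3 = 16 + 1 = 17  → 17 < 36, loop
  ADD #18: R3 = 17 + 1 = 18  → 18 < 36, loop
  ADD #19: R3 = 18 + 1 = 19  → 19 < 36, loop
  ADD #20: R3 = 19 + 1 = 20  → 20 < 36, loop
  ADD #21: R3 = 20 + 1 = 21  → 21 < 36, loop
  ADD #22: R3 = 21 + 1 = 22  → 22 < 36, loop
  ADD #23: R3 = 22 + 1 = 23  → 23 < 36, loop
  ADD #24: R3 = 23 + 1 = 24  → 24 < 36, loop
  ADD #25: R3 = 24 + 1 = 25  → 25 < 36, loop
  ADD #26: R3 = 25 + 1 = 26  → 26 < 36, loop
  ADD #27: R3 = 26 + 1 = 27  → 27 < 36, loop
  ADD #28: R3 = 27 + 1 = 28  → 28 < 36, loop
  ADD #29: R3 = 28 + 1 = 29  → 29 < 36, loop
  ADD #30: R3 = 29 + 1 = 30  → 30 < 36, loop
  ADD #31: R3 = 30 + 1 = 31  → 31 < 36, loop
  ADD #32: R3 = 31 + 1 = 32  → 32 < 36, loop
  ADD #33: R3 = 32 + 1 = 33  → 33 < 36, loop
  ADD #34: R3 = 33 + 1 = 34  → 34 < 36, loop
  ADD #35: R3 = 34 + 1 = 35  → 35 < 36, loop
  ADD #36: R3 = 35 + 1 = 36  → 36 >= 36, exit
Total ADD instructions: 36

36


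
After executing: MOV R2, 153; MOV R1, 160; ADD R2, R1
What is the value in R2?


Register state trace:
  MOV R2, 153  → R2 = 153
  MOV R1, 160  → R1 = 160
  ADD R2, R1  → R2 = 153 + 160 = 313
Final: R2 = 313

313


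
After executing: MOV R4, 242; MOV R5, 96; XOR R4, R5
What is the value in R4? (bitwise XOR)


Register state trace:
  MOV R4, 242  → R4 = 242 (0b11110010)
  MOV R5, 96  → R5 = 96 (0b01100000)
  XOR R4, R5  → R4 = 242 XOR 96 = 146 (0b10010010)
Final: R4 = 146

146


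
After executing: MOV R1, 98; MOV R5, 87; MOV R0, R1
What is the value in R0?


Register state trace:
  MOV R1, 98  → R1 = 98
  MOV R5, 87  → R5 = 87
  MOV R0, R1  → R0 = 98
Final: R0 = 98

98


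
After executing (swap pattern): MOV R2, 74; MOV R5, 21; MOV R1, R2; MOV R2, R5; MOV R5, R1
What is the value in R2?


Register state trace (swap pattern):
  MOV R2, 74  → R2 = 74
  MOV R5, 21  → R5 = 21
  MOV R1, R2  → R1 = 74  (save R2)
  MOV R2, R5  → R2 = 21  (R2 gets R5's value)
  MOV R5, R1  → R5 = 74  (R5 gets saved value)
Final: R2 = 21

21


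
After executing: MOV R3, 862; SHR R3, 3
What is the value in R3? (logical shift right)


Register state trace:
  MOV R3, 862  → R3 = 862
  SHR R3, 3  → R3 = 862 >> 3 = 862 // 2^3 = 107
Final: R3 = 107

107


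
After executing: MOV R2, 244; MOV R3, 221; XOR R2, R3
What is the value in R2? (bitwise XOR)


Register state trace:
  MOV R2, 244  → R2 = 244 (0b11110100)
  MOV R3, 221  → R3 = 221 (0b11011101)
  XOR R2, R3  → R2 = 244 XOR 221 = 41 (0b00101001)
Final: R2 = 41

41


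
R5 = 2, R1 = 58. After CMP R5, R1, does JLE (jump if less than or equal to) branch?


Trace:
  R5 = 2, R1 = 58
  CMP R5, R1  → compares 2 vs 58
  JLE checks: is 2 less than or equal to 58?
  2 < 58, so condition is true
Branch taken: Yes

Yes


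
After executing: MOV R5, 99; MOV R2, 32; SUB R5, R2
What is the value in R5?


Register state trace:
  MOV R5, 99  → R5 = 99
  MOV R2, 32  → R2 = 32
  SUB R5, R2  → R5 = 99 - 32 = 67
Final: R5 = 67

67


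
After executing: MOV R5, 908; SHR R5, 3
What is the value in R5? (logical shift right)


Register state trace:
  MOV R5, 908  → R5 = 908
  SHR R5, 3  → R5 = 908 >> 3 = 908 // 2^3 = 113
Final: R5 = 113

113


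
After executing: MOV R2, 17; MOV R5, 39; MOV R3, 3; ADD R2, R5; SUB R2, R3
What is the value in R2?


Register state trace:
  MOV R2, 17  → R2 = 17
  MOV R5, 39  → R5 = 39
  MOV R3, 3  → R3 = 3
  ADD R2, R5  → R2 = 17 + 39 = 56
  SUB R2, R3  → R2 = 56 - 3 = 53
Final: R2 = 53

53


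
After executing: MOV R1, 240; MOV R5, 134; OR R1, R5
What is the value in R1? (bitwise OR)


Register state trace:
  MOV R1, 240  → R1 = 240 (0b11110000)
  MOV R5, 134  → R5 = 134 (0b10000110)
  OR R1, R5   → R1 = 240 OR 134 = 246 (0b11110110)
Final: R1 = 246

246


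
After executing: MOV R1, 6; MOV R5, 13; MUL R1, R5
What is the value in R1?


Register state trace:
  MOV R1, 6  → R1 = 6
  MOV R5, 13  → R5 = 13
  MUL R1, R5  → R1 = 6 * 13 = 78
Final: R1 = 78

78


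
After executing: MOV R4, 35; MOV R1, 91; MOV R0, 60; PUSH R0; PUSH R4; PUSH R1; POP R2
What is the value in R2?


Stack trace (top is rightmost):
  MOV R4, 35  → R4 = 35
  MOV R1, 91  → R1 = 91
  MOV R0, 60  → R0 = 60
  PUSH R0  → stack: [60]
  PUSH R4  → stack: [60, 35]
  PUSH R1  → stack: [60, 35, 91]
  POP R2  → R2 = 91, stack: [60, 35]
Final: R2 = 91

91


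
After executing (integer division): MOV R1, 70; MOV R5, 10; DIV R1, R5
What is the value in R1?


Register state trace:
  MOV R1, 70  → R1 = 70
  MOV R5, 10  → R5 = 10
  DIV R1, R5  → R1 = 70 // 10 = 7
Final: R1 = 7

7


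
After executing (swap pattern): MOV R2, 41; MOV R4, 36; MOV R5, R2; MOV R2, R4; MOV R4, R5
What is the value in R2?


Register state trace (swap pattern):
  MOV R2, 41  → R2 = 41
  MOV R4, 36  → R4 = 36
  MOV R5, R2  → R5 = 41  (save R2)
  MOV R2, R4  → R2 = 36  (R2 gets R4's value)
  MOV R4, R5  → R4 = 41  (R4 gets saved value)
Final: R2 = 36

36


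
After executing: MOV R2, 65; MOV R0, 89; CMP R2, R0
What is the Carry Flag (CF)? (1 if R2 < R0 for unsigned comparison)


Register state trace:
  MOV R2, 65  → R2 = 65
  MOV R0, 89  → R0 = 89
  CMP R2, R0  → unsigned 65 - 89: borrow occurs
  65 < 89, so CF = 1
CF = 1

1


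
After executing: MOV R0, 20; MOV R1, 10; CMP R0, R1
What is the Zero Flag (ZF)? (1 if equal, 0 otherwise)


Register state trace:
  MOV R0, 20  → R0 = 20
  MOV R1, 10  → R1 = 10
  CMP R0, R1  → computes 20 - 10 = 10
  Result is nonzero, so values are not equal
ZF = 0

0
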